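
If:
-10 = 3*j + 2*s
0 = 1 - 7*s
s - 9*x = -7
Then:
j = -24/7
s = 1/7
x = 50/63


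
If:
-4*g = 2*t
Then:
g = -t/2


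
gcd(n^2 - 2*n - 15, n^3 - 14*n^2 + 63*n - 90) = n - 5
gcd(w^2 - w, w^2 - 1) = w - 1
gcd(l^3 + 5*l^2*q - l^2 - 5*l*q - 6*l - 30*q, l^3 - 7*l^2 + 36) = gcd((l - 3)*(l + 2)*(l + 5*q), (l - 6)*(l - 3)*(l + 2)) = l^2 - l - 6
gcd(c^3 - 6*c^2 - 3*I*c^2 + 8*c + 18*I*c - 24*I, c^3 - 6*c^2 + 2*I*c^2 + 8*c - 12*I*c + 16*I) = c^2 - 6*c + 8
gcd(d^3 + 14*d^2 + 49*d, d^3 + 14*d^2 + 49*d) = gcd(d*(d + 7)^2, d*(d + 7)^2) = d^3 + 14*d^2 + 49*d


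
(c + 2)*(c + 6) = c^2 + 8*c + 12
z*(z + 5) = z^2 + 5*z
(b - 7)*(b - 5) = b^2 - 12*b + 35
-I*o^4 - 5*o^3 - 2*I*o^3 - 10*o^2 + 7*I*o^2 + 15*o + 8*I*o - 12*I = (o + 3)*(o - 4*I)*(o - I)*(-I*o + I)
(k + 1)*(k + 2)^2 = k^3 + 5*k^2 + 8*k + 4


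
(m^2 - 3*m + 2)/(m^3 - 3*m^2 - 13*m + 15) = (m - 2)/(m^2 - 2*m - 15)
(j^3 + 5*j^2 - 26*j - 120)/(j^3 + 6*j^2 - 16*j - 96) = (j - 5)/(j - 4)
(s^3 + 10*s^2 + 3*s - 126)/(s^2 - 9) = (s^2 + 13*s + 42)/(s + 3)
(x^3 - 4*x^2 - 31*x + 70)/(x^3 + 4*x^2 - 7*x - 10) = (x - 7)/(x + 1)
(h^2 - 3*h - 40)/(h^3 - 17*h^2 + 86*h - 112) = (h + 5)/(h^2 - 9*h + 14)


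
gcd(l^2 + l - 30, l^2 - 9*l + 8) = 1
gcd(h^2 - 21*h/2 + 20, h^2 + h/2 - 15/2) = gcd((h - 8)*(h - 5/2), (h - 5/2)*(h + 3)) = h - 5/2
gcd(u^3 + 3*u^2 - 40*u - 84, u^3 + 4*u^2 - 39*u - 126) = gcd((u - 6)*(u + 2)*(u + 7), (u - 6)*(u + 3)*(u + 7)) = u^2 + u - 42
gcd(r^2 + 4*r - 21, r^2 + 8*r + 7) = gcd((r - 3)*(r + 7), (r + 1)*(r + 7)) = r + 7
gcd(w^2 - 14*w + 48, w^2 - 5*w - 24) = w - 8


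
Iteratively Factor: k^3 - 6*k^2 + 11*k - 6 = (k - 1)*(k^2 - 5*k + 6) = (k - 2)*(k - 1)*(k - 3)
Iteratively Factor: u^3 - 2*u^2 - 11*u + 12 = (u - 4)*(u^2 + 2*u - 3) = (u - 4)*(u - 1)*(u + 3)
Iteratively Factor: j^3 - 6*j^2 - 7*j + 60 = (j - 5)*(j^2 - j - 12) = (j - 5)*(j - 4)*(j + 3)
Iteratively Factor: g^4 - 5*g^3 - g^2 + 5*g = (g + 1)*(g^3 - 6*g^2 + 5*g) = (g - 1)*(g + 1)*(g^2 - 5*g) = (g - 5)*(g - 1)*(g + 1)*(g)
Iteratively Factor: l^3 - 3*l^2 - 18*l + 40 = (l - 5)*(l^2 + 2*l - 8) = (l - 5)*(l + 4)*(l - 2)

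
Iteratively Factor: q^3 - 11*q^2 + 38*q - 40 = (q - 5)*(q^2 - 6*q + 8) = (q - 5)*(q - 4)*(q - 2)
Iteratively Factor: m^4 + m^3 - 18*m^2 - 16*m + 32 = (m + 2)*(m^3 - m^2 - 16*m + 16) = (m - 4)*(m + 2)*(m^2 + 3*m - 4) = (m - 4)*(m + 2)*(m + 4)*(m - 1)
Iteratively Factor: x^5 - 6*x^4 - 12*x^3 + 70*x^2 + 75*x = (x)*(x^4 - 6*x^3 - 12*x^2 + 70*x + 75) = x*(x + 3)*(x^3 - 9*x^2 + 15*x + 25) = x*(x - 5)*(x + 3)*(x^2 - 4*x - 5) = x*(x - 5)*(x + 1)*(x + 3)*(x - 5)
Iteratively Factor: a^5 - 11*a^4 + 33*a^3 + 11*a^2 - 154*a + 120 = (a - 4)*(a^4 - 7*a^3 + 5*a^2 + 31*a - 30) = (a - 5)*(a - 4)*(a^3 - 2*a^2 - 5*a + 6) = (a - 5)*(a - 4)*(a - 3)*(a^2 + a - 2) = (a - 5)*(a - 4)*(a - 3)*(a + 2)*(a - 1)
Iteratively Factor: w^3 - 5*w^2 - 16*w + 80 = (w + 4)*(w^2 - 9*w + 20) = (w - 4)*(w + 4)*(w - 5)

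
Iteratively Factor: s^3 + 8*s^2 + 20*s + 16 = (s + 2)*(s^2 + 6*s + 8) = (s + 2)^2*(s + 4)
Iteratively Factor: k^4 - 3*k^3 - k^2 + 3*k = (k)*(k^3 - 3*k^2 - k + 3) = k*(k - 3)*(k^2 - 1) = k*(k - 3)*(k - 1)*(k + 1)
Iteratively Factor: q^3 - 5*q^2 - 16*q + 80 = (q - 5)*(q^2 - 16) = (q - 5)*(q + 4)*(q - 4)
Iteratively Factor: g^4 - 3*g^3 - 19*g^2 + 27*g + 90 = (g - 5)*(g^3 + 2*g^2 - 9*g - 18) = (g - 5)*(g - 3)*(g^2 + 5*g + 6) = (g - 5)*(g - 3)*(g + 3)*(g + 2)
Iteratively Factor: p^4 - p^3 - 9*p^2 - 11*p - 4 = (p + 1)*(p^3 - 2*p^2 - 7*p - 4) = (p + 1)^2*(p^2 - 3*p - 4) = (p - 4)*(p + 1)^2*(p + 1)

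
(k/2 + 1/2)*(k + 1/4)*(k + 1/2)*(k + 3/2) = k^4/2 + 13*k^3/8 + 7*k^2/4 + 23*k/32 + 3/32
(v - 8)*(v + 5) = v^2 - 3*v - 40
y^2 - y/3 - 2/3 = (y - 1)*(y + 2/3)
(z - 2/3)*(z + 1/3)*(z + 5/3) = z^3 + 4*z^2/3 - 7*z/9 - 10/27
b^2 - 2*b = b*(b - 2)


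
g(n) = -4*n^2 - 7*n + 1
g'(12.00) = -103.00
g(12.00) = -659.00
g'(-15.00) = 113.00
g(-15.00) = -794.00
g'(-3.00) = 17.00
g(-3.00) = -14.00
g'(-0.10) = -6.20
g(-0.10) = 1.66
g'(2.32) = -25.56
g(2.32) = -36.77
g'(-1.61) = 5.88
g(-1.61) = 1.90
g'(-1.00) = 1.00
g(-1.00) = 4.00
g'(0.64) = -12.12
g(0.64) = -5.12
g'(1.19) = -16.52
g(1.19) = -12.99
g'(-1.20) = 2.60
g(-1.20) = 3.64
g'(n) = -8*n - 7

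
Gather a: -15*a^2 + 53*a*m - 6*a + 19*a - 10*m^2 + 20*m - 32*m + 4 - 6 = -15*a^2 + a*(53*m + 13) - 10*m^2 - 12*m - 2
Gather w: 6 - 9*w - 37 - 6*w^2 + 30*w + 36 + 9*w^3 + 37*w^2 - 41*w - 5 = 9*w^3 + 31*w^2 - 20*w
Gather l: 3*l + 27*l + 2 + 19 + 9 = 30*l + 30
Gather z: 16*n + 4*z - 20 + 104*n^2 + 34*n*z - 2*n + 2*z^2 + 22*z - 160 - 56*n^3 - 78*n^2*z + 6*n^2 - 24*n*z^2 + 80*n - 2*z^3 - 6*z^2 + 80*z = -56*n^3 + 110*n^2 + 94*n - 2*z^3 + z^2*(-24*n - 4) + z*(-78*n^2 + 34*n + 106) - 180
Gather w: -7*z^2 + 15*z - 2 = -7*z^2 + 15*z - 2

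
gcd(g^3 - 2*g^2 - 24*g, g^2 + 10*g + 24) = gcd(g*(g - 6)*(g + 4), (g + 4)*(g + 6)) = g + 4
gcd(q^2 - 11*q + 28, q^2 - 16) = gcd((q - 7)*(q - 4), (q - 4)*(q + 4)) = q - 4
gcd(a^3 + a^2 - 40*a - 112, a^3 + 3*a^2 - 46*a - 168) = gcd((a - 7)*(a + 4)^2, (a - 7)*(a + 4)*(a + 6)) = a^2 - 3*a - 28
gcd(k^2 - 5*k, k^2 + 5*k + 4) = 1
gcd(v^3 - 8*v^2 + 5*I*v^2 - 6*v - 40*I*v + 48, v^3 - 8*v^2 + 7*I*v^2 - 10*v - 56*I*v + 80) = v^2 + v*(-8 + 2*I) - 16*I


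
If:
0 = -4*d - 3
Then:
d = -3/4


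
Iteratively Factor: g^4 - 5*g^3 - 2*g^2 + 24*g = (g - 4)*(g^3 - g^2 - 6*g) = (g - 4)*(g + 2)*(g^2 - 3*g) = g*(g - 4)*(g + 2)*(g - 3)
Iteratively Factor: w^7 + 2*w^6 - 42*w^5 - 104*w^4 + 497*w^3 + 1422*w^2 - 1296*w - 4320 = (w + 3)*(w^6 - w^5 - 39*w^4 + 13*w^3 + 458*w^2 + 48*w - 1440) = (w + 3)^2*(w^5 - 4*w^4 - 27*w^3 + 94*w^2 + 176*w - 480) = (w - 4)*(w + 3)^2*(w^4 - 27*w^2 - 14*w + 120) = (w - 5)*(w - 4)*(w + 3)^2*(w^3 + 5*w^2 - 2*w - 24) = (w - 5)*(w - 4)*(w + 3)^2*(w + 4)*(w^2 + w - 6) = (w - 5)*(w - 4)*(w - 2)*(w + 3)^2*(w + 4)*(w + 3)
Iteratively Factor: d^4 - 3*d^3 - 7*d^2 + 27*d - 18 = (d - 3)*(d^3 - 7*d + 6) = (d - 3)*(d - 1)*(d^2 + d - 6) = (d - 3)*(d - 2)*(d - 1)*(d + 3)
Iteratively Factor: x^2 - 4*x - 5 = (x - 5)*(x + 1)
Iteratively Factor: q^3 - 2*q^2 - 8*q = (q - 4)*(q^2 + 2*q) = (q - 4)*(q + 2)*(q)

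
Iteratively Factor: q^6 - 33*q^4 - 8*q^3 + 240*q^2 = (q)*(q^5 - 33*q^3 - 8*q^2 + 240*q) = q*(q + 4)*(q^4 - 4*q^3 - 17*q^2 + 60*q) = q*(q + 4)^2*(q^3 - 8*q^2 + 15*q) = q^2*(q + 4)^2*(q^2 - 8*q + 15) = q^2*(q - 3)*(q + 4)^2*(q - 5)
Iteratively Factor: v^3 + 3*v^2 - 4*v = (v + 4)*(v^2 - v) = (v - 1)*(v + 4)*(v)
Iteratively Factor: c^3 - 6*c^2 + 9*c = (c)*(c^2 - 6*c + 9) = c*(c - 3)*(c - 3)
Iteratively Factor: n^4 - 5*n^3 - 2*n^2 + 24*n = (n)*(n^3 - 5*n^2 - 2*n + 24) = n*(n + 2)*(n^2 - 7*n + 12) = n*(n - 4)*(n + 2)*(n - 3)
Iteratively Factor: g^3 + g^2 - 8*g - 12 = (g - 3)*(g^2 + 4*g + 4) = (g - 3)*(g + 2)*(g + 2)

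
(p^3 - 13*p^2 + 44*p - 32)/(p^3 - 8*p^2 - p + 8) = (p - 4)/(p + 1)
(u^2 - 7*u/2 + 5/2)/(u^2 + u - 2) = (u - 5/2)/(u + 2)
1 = 1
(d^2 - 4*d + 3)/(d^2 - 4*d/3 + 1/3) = 3*(d - 3)/(3*d - 1)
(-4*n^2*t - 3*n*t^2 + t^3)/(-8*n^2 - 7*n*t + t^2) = t*(-4*n + t)/(-8*n + t)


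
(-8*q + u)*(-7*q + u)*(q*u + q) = 56*q^3*u + 56*q^3 - 15*q^2*u^2 - 15*q^2*u + q*u^3 + q*u^2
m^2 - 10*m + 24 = (m - 6)*(m - 4)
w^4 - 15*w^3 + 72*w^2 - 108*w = w*(w - 6)^2*(w - 3)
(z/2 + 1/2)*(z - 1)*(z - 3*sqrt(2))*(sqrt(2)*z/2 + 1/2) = sqrt(2)*z^4/4 - 5*z^3/4 - sqrt(2)*z^2 + 5*z/4 + 3*sqrt(2)/4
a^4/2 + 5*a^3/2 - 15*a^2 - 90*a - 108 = (a/2 + 1)*(a - 6)*(a + 3)*(a + 6)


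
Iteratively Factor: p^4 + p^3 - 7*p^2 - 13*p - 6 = (p + 2)*(p^3 - p^2 - 5*p - 3) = (p - 3)*(p + 2)*(p^2 + 2*p + 1) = (p - 3)*(p + 1)*(p + 2)*(p + 1)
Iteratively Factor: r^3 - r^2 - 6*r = (r + 2)*(r^2 - 3*r) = (r - 3)*(r + 2)*(r)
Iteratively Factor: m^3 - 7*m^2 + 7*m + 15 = (m - 5)*(m^2 - 2*m - 3) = (m - 5)*(m + 1)*(m - 3)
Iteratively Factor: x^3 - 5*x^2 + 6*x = (x - 3)*(x^2 - 2*x) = (x - 3)*(x - 2)*(x)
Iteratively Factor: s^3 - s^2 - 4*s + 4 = (s - 2)*(s^2 + s - 2) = (s - 2)*(s - 1)*(s + 2)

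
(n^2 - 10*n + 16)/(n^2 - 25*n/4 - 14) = 4*(n - 2)/(4*n + 7)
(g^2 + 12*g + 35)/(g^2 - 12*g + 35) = (g^2 + 12*g + 35)/(g^2 - 12*g + 35)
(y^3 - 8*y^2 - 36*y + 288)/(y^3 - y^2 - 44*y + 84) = (y^2 - 2*y - 48)/(y^2 + 5*y - 14)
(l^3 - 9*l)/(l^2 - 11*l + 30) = l*(l^2 - 9)/(l^2 - 11*l + 30)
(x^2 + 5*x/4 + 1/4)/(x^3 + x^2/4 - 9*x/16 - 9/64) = 16*(x + 1)/(16*x^2 - 9)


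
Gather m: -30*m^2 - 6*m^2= -36*m^2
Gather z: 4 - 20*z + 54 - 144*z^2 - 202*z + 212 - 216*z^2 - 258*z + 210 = -360*z^2 - 480*z + 480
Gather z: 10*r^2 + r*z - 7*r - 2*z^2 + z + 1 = 10*r^2 - 7*r - 2*z^2 + z*(r + 1) + 1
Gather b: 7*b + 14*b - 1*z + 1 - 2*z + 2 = 21*b - 3*z + 3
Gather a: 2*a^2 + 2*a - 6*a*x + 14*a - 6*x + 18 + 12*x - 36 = 2*a^2 + a*(16 - 6*x) + 6*x - 18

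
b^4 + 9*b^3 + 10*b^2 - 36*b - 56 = (b - 2)*(b + 2)^2*(b + 7)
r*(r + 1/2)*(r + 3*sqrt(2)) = r^3 + r^2/2 + 3*sqrt(2)*r^2 + 3*sqrt(2)*r/2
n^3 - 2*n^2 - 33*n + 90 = (n - 5)*(n - 3)*(n + 6)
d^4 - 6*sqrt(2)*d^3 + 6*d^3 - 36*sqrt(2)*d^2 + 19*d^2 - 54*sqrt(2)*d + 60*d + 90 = (d + 3)^2*(d - 5*sqrt(2))*(d - sqrt(2))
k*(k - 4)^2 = k^3 - 8*k^2 + 16*k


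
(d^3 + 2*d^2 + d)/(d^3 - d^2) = (d^2 + 2*d + 1)/(d*(d - 1))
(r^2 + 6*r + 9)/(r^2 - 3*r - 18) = (r + 3)/(r - 6)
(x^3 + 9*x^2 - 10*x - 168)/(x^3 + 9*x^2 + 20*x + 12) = (x^2 + 3*x - 28)/(x^2 + 3*x + 2)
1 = 1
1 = 1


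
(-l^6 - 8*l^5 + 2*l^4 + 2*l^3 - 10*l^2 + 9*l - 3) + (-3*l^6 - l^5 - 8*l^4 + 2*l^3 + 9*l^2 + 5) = -4*l^6 - 9*l^5 - 6*l^4 + 4*l^3 - l^2 + 9*l + 2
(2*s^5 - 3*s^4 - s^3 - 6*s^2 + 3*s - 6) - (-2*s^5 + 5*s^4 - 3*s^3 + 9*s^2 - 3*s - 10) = 4*s^5 - 8*s^4 + 2*s^3 - 15*s^2 + 6*s + 4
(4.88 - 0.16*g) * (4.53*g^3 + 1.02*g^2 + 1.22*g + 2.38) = -0.7248*g^4 + 21.9432*g^3 + 4.7824*g^2 + 5.5728*g + 11.6144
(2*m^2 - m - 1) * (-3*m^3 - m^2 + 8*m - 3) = -6*m^5 + m^4 + 20*m^3 - 13*m^2 - 5*m + 3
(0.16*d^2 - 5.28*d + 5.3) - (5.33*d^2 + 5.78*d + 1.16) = -5.17*d^2 - 11.06*d + 4.14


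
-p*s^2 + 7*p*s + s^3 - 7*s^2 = s*(-p + s)*(s - 7)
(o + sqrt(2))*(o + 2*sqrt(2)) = o^2 + 3*sqrt(2)*o + 4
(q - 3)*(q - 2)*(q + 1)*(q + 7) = q^4 + 3*q^3 - 27*q^2 + 13*q + 42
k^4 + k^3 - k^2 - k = k*(k - 1)*(k + 1)^2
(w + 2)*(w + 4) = w^2 + 6*w + 8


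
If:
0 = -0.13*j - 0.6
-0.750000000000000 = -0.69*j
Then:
No Solution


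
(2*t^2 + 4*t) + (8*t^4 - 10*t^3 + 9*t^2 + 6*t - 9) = 8*t^4 - 10*t^3 + 11*t^2 + 10*t - 9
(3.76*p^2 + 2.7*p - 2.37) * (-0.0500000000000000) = -0.188*p^2 - 0.135*p + 0.1185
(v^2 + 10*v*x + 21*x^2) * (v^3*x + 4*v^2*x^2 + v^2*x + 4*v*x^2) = v^5*x + 14*v^4*x^2 + v^4*x + 61*v^3*x^3 + 14*v^3*x^2 + 84*v^2*x^4 + 61*v^2*x^3 + 84*v*x^4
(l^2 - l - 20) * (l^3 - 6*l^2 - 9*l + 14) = l^5 - 7*l^4 - 23*l^3 + 143*l^2 + 166*l - 280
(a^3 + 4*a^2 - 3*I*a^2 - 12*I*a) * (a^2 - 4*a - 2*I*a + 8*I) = a^5 - 5*I*a^4 - 22*a^3 + 80*I*a^2 + 96*a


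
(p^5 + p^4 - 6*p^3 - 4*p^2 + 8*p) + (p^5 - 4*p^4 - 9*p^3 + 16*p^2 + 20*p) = 2*p^5 - 3*p^4 - 15*p^3 + 12*p^2 + 28*p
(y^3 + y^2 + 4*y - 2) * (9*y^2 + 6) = 9*y^5 + 9*y^4 + 42*y^3 - 12*y^2 + 24*y - 12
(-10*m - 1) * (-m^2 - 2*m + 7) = 10*m^3 + 21*m^2 - 68*m - 7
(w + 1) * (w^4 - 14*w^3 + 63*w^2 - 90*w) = w^5 - 13*w^4 + 49*w^3 - 27*w^2 - 90*w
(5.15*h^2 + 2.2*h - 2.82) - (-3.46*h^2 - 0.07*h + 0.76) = 8.61*h^2 + 2.27*h - 3.58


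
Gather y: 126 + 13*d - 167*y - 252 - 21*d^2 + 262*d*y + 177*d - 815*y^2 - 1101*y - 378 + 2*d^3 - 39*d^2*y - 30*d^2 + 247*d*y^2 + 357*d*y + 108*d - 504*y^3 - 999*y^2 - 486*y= 2*d^3 - 51*d^2 + 298*d - 504*y^3 + y^2*(247*d - 1814) + y*(-39*d^2 + 619*d - 1754) - 504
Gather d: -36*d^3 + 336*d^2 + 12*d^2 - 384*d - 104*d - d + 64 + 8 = -36*d^3 + 348*d^2 - 489*d + 72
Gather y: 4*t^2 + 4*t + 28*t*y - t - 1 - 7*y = 4*t^2 + 3*t + y*(28*t - 7) - 1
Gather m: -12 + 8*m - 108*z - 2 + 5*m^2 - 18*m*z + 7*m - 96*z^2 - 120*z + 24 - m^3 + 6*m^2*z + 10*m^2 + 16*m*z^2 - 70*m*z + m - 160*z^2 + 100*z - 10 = -m^3 + m^2*(6*z + 15) + m*(16*z^2 - 88*z + 16) - 256*z^2 - 128*z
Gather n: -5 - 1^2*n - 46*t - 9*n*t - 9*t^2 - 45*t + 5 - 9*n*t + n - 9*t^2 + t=-18*n*t - 18*t^2 - 90*t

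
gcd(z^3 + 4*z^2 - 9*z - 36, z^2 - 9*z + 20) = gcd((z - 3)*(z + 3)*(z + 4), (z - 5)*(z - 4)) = 1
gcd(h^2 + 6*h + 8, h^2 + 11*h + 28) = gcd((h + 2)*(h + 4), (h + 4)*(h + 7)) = h + 4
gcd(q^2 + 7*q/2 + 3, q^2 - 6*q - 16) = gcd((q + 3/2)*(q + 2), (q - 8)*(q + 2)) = q + 2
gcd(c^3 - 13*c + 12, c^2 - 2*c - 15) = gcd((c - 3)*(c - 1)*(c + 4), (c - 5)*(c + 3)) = 1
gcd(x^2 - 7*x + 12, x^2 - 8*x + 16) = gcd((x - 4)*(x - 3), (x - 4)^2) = x - 4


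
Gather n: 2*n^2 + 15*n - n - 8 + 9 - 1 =2*n^2 + 14*n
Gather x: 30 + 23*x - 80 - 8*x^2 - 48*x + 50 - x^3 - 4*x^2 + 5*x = -x^3 - 12*x^2 - 20*x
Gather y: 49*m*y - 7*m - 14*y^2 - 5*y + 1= -7*m - 14*y^2 + y*(49*m - 5) + 1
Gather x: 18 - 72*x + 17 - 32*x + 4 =39 - 104*x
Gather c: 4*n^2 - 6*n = 4*n^2 - 6*n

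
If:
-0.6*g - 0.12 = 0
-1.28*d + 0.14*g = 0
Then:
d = -0.02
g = -0.20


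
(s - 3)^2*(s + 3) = s^3 - 3*s^2 - 9*s + 27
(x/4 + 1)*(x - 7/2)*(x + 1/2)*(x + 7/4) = x^4/4 + 11*x^3/16 - 3*x^2 - 497*x/64 - 49/16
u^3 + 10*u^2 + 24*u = u*(u + 4)*(u + 6)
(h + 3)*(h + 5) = h^2 + 8*h + 15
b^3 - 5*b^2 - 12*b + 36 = (b - 6)*(b - 2)*(b + 3)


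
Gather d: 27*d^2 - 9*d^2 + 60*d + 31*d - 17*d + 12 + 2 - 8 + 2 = 18*d^2 + 74*d + 8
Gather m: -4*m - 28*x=-4*m - 28*x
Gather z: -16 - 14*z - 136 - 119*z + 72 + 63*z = -70*z - 80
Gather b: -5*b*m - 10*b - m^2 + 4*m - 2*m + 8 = b*(-5*m - 10) - m^2 + 2*m + 8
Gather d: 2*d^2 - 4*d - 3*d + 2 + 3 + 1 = 2*d^2 - 7*d + 6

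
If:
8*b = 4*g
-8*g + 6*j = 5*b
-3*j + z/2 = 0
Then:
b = z/21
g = 2*z/21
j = z/6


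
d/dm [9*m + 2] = 9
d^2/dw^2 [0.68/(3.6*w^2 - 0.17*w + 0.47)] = (-17.6256*w^2 + 0.83232*w + 0.68*(7.2*w - 0.17)*(14.4*w - 0.34) - 2.30112)/(3.6*w^2 - 0.17*w + 0.47)^3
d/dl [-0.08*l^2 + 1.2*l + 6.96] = 1.2 - 0.16*l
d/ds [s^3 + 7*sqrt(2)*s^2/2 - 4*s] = 3*s^2 + 7*sqrt(2)*s - 4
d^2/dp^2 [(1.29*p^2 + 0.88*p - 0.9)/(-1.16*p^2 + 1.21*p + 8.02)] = (-5.989544*p^3 - 64.740528*p^2 - 56.700336*p - 129.4861)/(1.560896*p^6 - 4.884528*p^5 - 27.280068*p^4 + 65.769671*p^3 + 188.608746*p^2 - 233.483052*p - 515.849608)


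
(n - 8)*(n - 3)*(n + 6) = n^3 - 5*n^2 - 42*n + 144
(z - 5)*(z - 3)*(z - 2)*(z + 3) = z^4 - 7*z^3 + z^2 + 63*z - 90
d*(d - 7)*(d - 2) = d^3 - 9*d^2 + 14*d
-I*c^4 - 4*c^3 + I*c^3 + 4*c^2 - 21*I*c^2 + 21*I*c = c*(c - 7*I)*(c + 3*I)*(-I*c + I)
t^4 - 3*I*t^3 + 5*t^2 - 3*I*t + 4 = (t - 4*I)*(t - I)*(t + I)^2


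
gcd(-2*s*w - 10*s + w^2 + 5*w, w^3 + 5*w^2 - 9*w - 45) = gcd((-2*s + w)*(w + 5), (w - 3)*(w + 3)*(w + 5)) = w + 5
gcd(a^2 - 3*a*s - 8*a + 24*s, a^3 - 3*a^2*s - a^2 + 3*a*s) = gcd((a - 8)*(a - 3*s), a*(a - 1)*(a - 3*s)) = -a + 3*s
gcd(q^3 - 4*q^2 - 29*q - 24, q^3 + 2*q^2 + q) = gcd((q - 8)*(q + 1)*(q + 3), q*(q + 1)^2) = q + 1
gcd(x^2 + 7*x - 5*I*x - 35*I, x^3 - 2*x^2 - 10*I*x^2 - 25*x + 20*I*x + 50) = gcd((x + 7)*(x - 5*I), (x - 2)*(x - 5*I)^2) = x - 5*I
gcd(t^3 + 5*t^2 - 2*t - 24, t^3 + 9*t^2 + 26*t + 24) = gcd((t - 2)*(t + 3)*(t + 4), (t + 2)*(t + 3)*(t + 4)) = t^2 + 7*t + 12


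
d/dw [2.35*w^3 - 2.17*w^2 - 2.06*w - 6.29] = 7.05*w^2 - 4.34*w - 2.06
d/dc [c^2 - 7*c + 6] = 2*c - 7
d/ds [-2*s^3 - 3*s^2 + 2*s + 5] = -6*s^2 - 6*s + 2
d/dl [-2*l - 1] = -2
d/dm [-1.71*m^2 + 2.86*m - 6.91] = 2.86 - 3.42*m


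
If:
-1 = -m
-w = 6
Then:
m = 1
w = -6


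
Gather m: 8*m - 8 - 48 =8*m - 56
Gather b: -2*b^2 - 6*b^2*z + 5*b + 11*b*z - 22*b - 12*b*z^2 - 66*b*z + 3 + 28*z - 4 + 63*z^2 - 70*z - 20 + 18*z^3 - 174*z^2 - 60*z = b^2*(-6*z - 2) + b*(-12*z^2 - 55*z - 17) + 18*z^3 - 111*z^2 - 102*z - 21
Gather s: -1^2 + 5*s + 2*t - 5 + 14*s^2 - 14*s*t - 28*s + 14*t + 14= 14*s^2 + s*(-14*t - 23) + 16*t + 8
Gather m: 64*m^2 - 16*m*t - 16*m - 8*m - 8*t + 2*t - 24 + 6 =64*m^2 + m*(-16*t - 24) - 6*t - 18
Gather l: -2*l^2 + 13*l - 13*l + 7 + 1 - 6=2 - 2*l^2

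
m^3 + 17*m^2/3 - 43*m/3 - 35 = (m - 3)*(m + 5/3)*(m + 7)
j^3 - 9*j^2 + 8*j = j*(j - 8)*(j - 1)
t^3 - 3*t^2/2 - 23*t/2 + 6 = (t - 4)*(t - 1/2)*(t + 3)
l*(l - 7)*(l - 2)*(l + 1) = l^4 - 8*l^3 + 5*l^2 + 14*l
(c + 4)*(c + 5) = c^2 + 9*c + 20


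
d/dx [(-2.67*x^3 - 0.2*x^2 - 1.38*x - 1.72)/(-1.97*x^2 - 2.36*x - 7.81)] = (5.2599*x^4 + 12.6024*x^3 + 60.3115*x^2 - 3.6528*x + 6.7186)/(3.8809*x^4 + 9.2984*x^3 + 36.341*x^2 + 36.8632*x + 60.9961)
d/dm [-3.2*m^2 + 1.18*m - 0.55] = 1.18 - 6.4*m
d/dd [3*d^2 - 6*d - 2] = 6*d - 6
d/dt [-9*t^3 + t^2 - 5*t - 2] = -27*t^2 + 2*t - 5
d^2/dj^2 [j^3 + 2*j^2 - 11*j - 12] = 6*j + 4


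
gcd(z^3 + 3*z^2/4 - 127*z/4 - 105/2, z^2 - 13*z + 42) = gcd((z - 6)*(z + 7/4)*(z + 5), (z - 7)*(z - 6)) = z - 6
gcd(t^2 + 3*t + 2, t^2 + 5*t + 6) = t + 2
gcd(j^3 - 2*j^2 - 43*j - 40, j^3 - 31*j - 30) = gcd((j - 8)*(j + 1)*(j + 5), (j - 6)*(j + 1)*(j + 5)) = j^2 + 6*j + 5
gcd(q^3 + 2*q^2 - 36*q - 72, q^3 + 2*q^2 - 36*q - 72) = q^3 + 2*q^2 - 36*q - 72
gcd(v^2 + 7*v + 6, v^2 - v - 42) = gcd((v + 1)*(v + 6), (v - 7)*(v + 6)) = v + 6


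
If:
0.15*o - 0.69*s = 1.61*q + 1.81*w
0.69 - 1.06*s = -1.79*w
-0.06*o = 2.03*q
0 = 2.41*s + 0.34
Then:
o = -4.79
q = 0.14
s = -0.14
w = -0.47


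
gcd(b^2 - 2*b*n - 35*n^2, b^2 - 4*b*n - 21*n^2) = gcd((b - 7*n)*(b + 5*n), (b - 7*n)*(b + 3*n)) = b - 7*n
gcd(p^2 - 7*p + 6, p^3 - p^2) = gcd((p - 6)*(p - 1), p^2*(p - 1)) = p - 1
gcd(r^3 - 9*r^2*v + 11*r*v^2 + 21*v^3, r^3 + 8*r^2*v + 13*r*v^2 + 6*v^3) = r + v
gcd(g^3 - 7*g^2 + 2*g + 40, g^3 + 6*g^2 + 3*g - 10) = g + 2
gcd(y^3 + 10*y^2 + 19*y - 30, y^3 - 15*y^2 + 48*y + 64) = 1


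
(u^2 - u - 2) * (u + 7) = u^3 + 6*u^2 - 9*u - 14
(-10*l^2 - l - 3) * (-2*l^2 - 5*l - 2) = 20*l^4 + 52*l^3 + 31*l^2 + 17*l + 6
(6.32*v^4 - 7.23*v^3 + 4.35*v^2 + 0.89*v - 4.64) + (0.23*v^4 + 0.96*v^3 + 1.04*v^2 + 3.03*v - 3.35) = 6.55*v^4 - 6.27*v^3 + 5.39*v^2 + 3.92*v - 7.99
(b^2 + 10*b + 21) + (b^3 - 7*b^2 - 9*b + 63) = b^3 - 6*b^2 + b + 84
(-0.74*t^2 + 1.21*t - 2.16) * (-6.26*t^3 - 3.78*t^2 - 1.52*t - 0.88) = 4.6324*t^5 - 4.7774*t^4 + 10.0726*t^3 + 6.9768*t^2 + 2.2184*t + 1.9008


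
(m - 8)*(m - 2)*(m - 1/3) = m^3 - 31*m^2/3 + 58*m/3 - 16/3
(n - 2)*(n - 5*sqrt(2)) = n^2 - 5*sqrt(2)*n - 2*n + 10*sqrt(2)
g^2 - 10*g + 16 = (g - 8)*(g - 2)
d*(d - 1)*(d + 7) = d^3 + 6*d^2 - 7*d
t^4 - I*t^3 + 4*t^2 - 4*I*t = t*(t - 2*I)*(t - I)*(t + 2*I)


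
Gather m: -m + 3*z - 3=-m + 3*z - 3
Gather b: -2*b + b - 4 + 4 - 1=-b - 1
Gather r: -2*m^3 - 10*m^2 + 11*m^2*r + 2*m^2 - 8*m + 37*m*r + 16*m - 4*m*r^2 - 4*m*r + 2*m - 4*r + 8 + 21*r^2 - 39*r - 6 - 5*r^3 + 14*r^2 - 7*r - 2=-2*m^3 - 8*m^2 + 10*m - 5*r^3 + r^2*(35 - 4*m) + r*(11*m^2 + 33*m - 50)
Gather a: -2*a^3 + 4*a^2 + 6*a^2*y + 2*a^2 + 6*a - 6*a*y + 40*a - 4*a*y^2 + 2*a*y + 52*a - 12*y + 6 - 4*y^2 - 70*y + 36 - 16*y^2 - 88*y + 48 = -2*a^3 + a^2*(6*y + 6) + a*(-4*y^2 - 4*y + 98) - 20*y^2 - 170*y + 90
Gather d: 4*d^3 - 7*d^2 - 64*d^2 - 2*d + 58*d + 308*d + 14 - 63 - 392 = 4*d^3 - 71*d^2 + 364*d - 441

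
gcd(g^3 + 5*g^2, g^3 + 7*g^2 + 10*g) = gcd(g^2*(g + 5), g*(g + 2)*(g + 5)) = g^2 + 5*g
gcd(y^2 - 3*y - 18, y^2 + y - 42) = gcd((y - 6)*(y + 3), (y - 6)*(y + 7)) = y - 6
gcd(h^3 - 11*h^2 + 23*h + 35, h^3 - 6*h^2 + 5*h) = h - 5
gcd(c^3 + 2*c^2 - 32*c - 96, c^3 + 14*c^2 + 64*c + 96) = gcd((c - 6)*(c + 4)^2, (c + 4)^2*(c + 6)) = c^2 + 8*c + 16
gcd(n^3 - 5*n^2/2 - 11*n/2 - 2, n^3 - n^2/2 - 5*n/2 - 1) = n^2 + 3*n/2 + 1/2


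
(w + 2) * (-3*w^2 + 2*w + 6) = -3*w^3 - 4*w^2 + 10*w + 12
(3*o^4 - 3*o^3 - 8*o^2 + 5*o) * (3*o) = 9*o^5 - 9*o^4 - 24*o^3 + 15*o^2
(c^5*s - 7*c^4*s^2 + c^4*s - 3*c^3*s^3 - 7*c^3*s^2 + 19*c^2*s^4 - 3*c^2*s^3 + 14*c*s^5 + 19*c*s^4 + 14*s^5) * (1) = c^5*s - 7*c^4*s^2 + c^4*s - 3*c^3*s^3 - 7*c^3*s^2 + 19*c^2*s^4 - 3*c^2*s^3 + 14*c*s^5 + 19*c*s^4 + 14*s^5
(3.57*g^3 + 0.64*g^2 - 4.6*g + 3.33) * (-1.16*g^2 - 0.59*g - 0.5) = -4.1412*g^5 - 2.8487*g^4 + 3.1734*g^3 - 1.4688*g^2 + 0.3353*g - 1.665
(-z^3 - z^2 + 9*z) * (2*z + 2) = -2*z^4 - 4*z^3 + 16*z^2 + 18*z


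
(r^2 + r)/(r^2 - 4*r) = (r + 1)/(r - 4)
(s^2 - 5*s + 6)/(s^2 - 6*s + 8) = (s - 3)/(s - 4)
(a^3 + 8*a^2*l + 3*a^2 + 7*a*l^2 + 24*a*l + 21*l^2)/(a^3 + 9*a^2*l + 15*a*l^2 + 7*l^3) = (a + 3)/(a + l)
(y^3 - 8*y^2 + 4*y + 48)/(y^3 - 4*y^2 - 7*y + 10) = (y^2 - 10*y + 24)/(y^2 - 6*y + 5)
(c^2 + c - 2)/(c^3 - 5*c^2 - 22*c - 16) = (c - 1)/(c^2 - 7*c - 8)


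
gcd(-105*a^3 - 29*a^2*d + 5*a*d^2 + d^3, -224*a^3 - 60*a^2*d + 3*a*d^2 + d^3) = 7*a + d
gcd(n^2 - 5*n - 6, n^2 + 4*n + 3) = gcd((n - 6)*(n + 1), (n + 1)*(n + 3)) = n + 1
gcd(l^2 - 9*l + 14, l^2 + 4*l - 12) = l - 2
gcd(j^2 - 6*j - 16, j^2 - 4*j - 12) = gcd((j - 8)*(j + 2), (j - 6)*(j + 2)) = j + 2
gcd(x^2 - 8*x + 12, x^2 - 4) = x - 2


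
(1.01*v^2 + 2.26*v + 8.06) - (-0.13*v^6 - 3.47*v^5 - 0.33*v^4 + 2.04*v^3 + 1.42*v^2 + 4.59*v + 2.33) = 0.13*v^6 + 3.47*v^5 + 0.33*v^4 - 2.04*v^3 - 0.41*v^2 - 2.33*v + 5.73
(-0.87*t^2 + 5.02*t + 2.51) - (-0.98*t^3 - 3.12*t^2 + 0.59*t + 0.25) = 0.98*t^3 + 2.25*t^2 + 4.43*t + 2.26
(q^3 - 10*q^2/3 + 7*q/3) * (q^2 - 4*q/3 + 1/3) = q^5 - 14*q^4/3 + 64*q^3/9 - 38*q^2/9 + 7*q/9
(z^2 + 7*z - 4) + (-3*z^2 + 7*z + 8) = -2*z^2 + 14*z + 4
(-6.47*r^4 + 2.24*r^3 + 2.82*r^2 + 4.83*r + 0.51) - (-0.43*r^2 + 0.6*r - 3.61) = -6.47*r^4 + 2.24*r^3 + 3.25*r^2 + 4.23*r + 4.12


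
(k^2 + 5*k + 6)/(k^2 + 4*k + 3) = (k + 2)/(k + 1)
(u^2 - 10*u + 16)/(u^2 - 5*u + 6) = (u - 8)/(u - 3)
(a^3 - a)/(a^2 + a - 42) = (a^3 - a)/(a^2 + a - 42)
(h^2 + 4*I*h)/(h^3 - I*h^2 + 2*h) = (h + 4*I)/(h^2 - I*h + 2)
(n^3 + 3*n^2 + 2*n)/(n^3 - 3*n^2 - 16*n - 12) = n/(n - 6)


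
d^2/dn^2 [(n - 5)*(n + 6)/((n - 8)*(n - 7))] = 4*(8*n^3 - 129*n^2 + 591*n - 547)/(n^6 - 45*n^5 + 843*n^4 - 8415*n^3 + 47208*n^2 - 141120*n + 175616)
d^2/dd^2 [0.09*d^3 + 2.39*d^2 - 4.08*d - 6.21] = 0.54*d + 4.78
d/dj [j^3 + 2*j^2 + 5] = j*(3*j + 4)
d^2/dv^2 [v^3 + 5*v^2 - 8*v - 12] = 6*v + 10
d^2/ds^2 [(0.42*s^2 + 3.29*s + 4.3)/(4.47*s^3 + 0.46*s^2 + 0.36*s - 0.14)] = (16.783956*s^6 + 394.422966*s^5 + 1067.548644*s^4 + 135.810952*s^3 + 71.845512*s^2 + 21.689376*s + 2.016496)/(89.314623*s^9 + 27.573642*s^8 + 24.416928*s^7 - 3.85325*s^6 + 0.239255999999999*s^5 - 1.261752*s^4 + 0.170388*s^3 - 0.027384*s^2 + 0.021168*s - 0.002744)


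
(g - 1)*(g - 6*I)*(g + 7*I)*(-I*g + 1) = -I*g^4 + 2*g^3 + I*g^3 - 2*g^2 - 41*I*g^2 + 42*g + 41*I*g - 42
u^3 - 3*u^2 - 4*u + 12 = (u - 3)*(u - 2)*(u + 2)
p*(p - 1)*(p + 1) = p^3 - p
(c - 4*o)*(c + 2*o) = c^2 - 2*c*o - 8*o^2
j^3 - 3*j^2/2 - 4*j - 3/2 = (j - 3)*(j + 1/2)*(j + 1)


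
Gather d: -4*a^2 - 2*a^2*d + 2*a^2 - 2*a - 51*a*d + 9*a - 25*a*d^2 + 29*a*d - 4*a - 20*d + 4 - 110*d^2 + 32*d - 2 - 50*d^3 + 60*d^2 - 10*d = -2*a^2 + 3*a - 50*d^3 + d^2*(-25*a - 50) + d*(-2*a^2 - 22*a + 2) + 2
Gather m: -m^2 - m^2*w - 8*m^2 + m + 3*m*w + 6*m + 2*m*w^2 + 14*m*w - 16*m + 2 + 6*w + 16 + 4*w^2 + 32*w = m^2*(-w - 9) + m*(2*w^2 + 17*w - 9) + 4*w^2 + 38*w + 18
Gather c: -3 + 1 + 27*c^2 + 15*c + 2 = 27*c^2 + 15*c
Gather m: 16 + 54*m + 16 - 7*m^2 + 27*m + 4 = -7*m^2 + 81*m + 36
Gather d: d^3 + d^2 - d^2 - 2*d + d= d^3 - d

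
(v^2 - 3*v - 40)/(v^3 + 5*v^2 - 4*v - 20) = (v - 8)/(v^2 - 4)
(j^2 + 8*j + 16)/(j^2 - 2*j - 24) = (j + 4)/(j - 6)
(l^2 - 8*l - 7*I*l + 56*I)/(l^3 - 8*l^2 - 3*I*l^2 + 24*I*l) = (l - 7*I)/(l*(l - 3*I))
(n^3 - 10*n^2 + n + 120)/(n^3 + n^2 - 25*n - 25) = (n^2 - 5*n - 24)/(n^2 + 6*n + 5)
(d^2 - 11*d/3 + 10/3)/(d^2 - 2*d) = (d - 5/3)/d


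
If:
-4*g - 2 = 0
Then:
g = -1/2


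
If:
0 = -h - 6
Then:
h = -6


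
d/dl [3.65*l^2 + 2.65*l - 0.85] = 7.3*l + 2.65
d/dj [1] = 0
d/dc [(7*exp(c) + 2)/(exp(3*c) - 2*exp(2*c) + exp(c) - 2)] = (-(7*exp(c) + 2)*(3*exp(2*c) - 4*exp(c) + 1) + 7*exp(3*c) - 14*exp(2*c) + 7*exp(c) - 14)*exp(c)/(exp(3*c) - 2*exp(2*c) + exp(c) - 2)^2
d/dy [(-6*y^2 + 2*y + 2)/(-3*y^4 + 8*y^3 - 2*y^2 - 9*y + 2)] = 2*(-18*y^5 + 33*y^4 - 4*y^3 + 5*y^2 - 8*y + 11)/(9*y^8 - 48*y^7 + 76*y^6 + 22*y^5 - 152*y^4 + 68*y^3 + 73*y^2 - 36*y + 4)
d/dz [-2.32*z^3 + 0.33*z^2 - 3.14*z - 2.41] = -6.96*z^2 + 0.66*z - 3.14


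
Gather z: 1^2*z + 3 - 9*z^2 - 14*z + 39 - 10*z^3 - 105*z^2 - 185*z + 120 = -10*z^3 - 114*z^2 - 198*z + 162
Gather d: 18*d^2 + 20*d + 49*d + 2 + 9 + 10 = 18*d^2 + 69*d + 21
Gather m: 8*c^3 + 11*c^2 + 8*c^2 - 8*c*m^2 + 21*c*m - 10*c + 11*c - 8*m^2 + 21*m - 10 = 8*c^3 + 19*c^2 + c + m^2*(-8*c - 8) + m*(21*c + 21) - 10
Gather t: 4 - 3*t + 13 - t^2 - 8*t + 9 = -t^2 - 11*t + 26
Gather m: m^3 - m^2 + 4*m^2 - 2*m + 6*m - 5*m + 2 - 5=m^3 + 3*m^2 - m - 3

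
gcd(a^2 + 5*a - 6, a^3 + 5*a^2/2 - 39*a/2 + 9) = a + 6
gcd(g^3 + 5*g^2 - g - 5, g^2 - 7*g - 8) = g + 1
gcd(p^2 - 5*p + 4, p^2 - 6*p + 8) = p - 4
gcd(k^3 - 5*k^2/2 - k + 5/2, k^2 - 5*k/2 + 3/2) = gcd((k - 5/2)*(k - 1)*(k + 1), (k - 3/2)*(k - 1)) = k - 1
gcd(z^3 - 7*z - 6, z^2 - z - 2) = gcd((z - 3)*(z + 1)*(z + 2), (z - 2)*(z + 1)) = z + 1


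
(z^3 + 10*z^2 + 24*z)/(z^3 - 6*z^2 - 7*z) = (z^2 + 10*z + 24)/(z^2 - 6*z - 7)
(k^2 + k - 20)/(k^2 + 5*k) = (k - 4)/k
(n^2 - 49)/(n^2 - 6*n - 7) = (n + 7)/(n + 1)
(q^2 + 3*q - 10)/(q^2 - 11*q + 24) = (q^2 + 3*q - 10)/(q^2 - 11*q + 24)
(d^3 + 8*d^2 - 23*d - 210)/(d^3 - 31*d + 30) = (d + 7)/(d - 1)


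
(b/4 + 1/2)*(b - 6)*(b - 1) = b^3/4 - 5*b^2/4 - 2*b + 3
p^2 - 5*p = p*(p - 5)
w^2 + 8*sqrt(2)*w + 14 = (w + sqrt(2))*(w + 7*sqrt(2))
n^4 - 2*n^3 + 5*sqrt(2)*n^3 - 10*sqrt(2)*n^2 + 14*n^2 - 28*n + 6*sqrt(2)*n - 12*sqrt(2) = (n - 2)*(n + sqrt(2))^2*(n + 3*sqrt(2))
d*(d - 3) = d^2 - 3*d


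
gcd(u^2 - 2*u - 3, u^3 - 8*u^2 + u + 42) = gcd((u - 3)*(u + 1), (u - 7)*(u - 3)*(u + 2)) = u - 3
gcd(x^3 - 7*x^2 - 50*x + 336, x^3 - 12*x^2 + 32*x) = x - 8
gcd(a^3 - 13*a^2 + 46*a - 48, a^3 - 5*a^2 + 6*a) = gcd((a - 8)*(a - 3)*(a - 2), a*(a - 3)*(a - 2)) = a^2 - 5*a + 6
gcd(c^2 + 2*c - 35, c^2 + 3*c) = 1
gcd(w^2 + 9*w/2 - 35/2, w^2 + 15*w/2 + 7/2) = w + 7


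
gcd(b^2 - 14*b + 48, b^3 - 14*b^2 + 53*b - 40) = b - 8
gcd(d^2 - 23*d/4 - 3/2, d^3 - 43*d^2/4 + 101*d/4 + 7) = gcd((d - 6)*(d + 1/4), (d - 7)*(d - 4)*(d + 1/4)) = d + 1/4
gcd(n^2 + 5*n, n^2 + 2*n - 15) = n + 5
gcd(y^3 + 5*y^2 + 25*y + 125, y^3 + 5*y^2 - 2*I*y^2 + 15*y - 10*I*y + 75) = y^2 + y*(5 - 5*I) - 25*I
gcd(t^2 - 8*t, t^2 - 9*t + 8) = t - 8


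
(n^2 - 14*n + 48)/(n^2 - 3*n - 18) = (n - 8)/(n + 3)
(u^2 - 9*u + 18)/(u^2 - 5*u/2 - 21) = 2*(u - 3)/(2*u + 7)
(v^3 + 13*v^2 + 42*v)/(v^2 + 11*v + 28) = v*(v + 6)/(v + 4)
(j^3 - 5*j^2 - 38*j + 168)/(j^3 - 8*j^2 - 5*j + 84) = (j + 6)/(j + 3)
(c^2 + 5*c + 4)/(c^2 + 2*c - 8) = (c + 1)/(c - 2)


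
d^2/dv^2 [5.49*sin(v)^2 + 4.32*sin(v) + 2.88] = -4.32*sin(v) + 10.98*cos(2*v)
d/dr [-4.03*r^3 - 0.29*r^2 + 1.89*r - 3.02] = -12.09*r^2 - 0.58*r + 1.89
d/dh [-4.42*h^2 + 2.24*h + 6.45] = 2.24 - 8.84*h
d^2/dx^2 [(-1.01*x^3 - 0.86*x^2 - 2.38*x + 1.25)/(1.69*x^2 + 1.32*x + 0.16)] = (-7.105427357601e-15*x^4 - 12.7315*x^3 + 21.536142*x^2 + 20.437176*x + 4.64128)/(4.826809*x^6 + 11.310156*x^5 + 10.204896*x^4 + 4.441536*x^3 + 0.966144*x^2 + 0.101376*x + 0.004096)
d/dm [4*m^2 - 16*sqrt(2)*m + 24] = 8*m - 16*sqrt(2)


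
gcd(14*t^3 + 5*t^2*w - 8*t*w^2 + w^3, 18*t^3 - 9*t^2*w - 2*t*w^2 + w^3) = 2*t - w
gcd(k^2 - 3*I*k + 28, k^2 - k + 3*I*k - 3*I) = 1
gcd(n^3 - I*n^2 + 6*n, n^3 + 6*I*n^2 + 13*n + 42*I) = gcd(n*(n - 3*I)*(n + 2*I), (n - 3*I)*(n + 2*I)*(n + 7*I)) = n^2 - I*n + 6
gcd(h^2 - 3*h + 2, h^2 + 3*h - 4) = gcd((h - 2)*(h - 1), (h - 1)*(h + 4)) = h - 1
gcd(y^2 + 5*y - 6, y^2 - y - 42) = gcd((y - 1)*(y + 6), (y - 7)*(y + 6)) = y + 6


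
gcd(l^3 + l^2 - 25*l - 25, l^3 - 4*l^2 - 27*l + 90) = l + 5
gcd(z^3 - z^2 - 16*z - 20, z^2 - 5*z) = z - 5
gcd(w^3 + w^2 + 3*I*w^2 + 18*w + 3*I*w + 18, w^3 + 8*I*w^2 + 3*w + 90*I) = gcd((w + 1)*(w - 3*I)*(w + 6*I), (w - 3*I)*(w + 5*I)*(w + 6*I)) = w^2 + 3*I*w + 18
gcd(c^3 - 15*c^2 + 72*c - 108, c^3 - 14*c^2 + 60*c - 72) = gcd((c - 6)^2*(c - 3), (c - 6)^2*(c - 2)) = c^2 - 12*c + 36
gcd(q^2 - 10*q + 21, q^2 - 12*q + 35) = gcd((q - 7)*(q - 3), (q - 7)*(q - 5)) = q - 7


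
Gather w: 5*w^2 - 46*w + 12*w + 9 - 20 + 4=5*w^2 - 34*w - 7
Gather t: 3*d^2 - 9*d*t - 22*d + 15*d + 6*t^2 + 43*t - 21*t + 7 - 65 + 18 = 3*d^2 - 7*d + 6*t^2 + t*(22 - 9*d) - 40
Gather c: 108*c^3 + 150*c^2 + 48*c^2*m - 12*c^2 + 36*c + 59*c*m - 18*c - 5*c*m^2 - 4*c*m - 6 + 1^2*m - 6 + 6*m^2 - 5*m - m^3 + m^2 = 108*c^3 + c^2*(48*m + 138) + c*(-5*m^2 + 55*m + 18) - m^3 + 7*m^2 - 4*m - 12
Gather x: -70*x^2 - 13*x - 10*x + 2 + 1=-70*x^2 - 23*x + 3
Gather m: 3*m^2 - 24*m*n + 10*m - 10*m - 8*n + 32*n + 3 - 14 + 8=3*m^2 - 24*m*n + 24*n - 3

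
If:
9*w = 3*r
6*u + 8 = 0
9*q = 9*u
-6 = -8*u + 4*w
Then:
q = -4/3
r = -25/2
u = -4/3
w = -25/6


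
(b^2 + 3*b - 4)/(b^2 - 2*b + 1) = (b + 4)/(b - 1)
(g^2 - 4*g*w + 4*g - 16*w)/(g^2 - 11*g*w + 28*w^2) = (-g - 4)/(-g + 7*w)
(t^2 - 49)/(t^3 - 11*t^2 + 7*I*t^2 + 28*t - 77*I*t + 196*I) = (t + 7)/(t^2 + t*(-4 + 7*I) - 28*I)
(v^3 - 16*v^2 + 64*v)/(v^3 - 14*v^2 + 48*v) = (v - 8)/(v - 6)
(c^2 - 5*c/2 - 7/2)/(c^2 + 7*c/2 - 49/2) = (c + 1)/(c + 7)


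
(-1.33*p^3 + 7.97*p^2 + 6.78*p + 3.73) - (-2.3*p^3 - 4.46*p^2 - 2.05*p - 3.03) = 0.97*p^3 + 12.43*p^2 + 8.83*p + 6.76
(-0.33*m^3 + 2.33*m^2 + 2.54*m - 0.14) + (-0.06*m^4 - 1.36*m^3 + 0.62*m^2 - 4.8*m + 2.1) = -0.06*m^4 - 1.69*m^3 + 2.95*m^2 - 2.26*m + 1.96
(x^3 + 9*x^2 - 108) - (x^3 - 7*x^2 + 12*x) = 16*x^2 - 12*x - 108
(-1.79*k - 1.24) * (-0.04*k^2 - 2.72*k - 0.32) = 0.0716*k^3 + 4.9184*k^2 + 3.9456*k + 0.3968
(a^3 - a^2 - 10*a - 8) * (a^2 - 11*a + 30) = a^5 - 12*a^4 + 31*a^3 + 72*a^2 - 212*a - 240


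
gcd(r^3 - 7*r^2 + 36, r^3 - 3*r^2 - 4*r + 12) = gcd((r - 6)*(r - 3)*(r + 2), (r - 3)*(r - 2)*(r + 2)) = r^2 - r - 6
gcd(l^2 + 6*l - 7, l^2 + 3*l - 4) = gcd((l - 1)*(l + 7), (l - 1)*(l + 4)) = l - 1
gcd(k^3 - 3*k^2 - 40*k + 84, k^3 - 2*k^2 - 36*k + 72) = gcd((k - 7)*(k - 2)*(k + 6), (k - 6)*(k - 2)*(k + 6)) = k^2 + 4*k - 12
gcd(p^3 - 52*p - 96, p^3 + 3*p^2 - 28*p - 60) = p^2 + 8*p + 12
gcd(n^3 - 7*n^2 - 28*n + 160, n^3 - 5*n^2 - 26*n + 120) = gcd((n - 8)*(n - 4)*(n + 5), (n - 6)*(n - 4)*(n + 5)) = n^2 + n - 20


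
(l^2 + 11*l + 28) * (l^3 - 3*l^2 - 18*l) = l^5 + 8*l^4 - 23*l^3 - 282*l^2 - 504*l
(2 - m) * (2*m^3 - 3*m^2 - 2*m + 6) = -2*m^4 + 7*m^3 - 4*m^2 - 10*m + 12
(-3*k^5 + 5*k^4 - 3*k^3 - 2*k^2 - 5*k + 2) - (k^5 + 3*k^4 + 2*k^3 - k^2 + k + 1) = -4*k^5 + 2*k^4 - 5*k^3 - k^2 - 6*k + 1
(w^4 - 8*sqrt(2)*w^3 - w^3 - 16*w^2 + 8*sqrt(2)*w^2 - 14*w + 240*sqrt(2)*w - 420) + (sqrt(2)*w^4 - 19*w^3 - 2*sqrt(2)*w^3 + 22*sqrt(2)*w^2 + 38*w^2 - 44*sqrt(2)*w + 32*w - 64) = w^4 + sqrt(2)*w^4 - 20*w^3 - 10*sqrt(2)*w^3 + 22*w^2 + 30*sqrt(2)*w^2 + 18*w + 196*sqrt(2)*w - 484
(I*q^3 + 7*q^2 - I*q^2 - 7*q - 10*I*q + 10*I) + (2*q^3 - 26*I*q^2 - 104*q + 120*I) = 2*q^3 + I*q^3 + 7*q^2 - 27*I*q^2 - 111*q - 10*I*q + 130*I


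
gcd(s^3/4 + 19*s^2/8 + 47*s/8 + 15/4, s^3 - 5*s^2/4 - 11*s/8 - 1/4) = 1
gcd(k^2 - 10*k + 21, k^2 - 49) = k - 7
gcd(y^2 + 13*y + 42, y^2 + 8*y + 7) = y + 7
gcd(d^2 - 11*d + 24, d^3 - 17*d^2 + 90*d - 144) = d^2 - 11*d + 24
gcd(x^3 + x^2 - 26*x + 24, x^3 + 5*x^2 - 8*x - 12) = x + 6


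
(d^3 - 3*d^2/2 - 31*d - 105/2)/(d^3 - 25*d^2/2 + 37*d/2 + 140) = (d + 3)/(d - 8)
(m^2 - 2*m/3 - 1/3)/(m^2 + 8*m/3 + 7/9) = 3*(m - 1)/(3*m + 7)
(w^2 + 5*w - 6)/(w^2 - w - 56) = (-w^2 - 5*w + 6)/(-w^2 + w + 56)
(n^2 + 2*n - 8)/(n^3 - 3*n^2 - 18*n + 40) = 1/(n - 5)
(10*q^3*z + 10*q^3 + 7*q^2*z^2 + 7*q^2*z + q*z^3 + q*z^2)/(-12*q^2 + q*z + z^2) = q*(10*q^2*z + 10*q^2 + 7*q*z^2 + 7*q*z + z^3 + z^2)/(-12*q^2 + q*z + z^2)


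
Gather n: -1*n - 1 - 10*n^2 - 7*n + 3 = -10*n^2 - 8*n + 2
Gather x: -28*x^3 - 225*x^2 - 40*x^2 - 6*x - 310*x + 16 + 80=-28*x^3 - 265*x^2 - 316*x + 96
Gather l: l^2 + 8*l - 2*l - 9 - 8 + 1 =l^2 + 6*l - 16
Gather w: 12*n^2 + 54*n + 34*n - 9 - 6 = 12*n^2 + 88*n - 15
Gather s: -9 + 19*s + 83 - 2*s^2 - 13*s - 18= -2*s^2 + 6*s + 56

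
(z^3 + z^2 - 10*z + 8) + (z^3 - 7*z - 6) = 2*z^3 + z^2 - 17*z + 2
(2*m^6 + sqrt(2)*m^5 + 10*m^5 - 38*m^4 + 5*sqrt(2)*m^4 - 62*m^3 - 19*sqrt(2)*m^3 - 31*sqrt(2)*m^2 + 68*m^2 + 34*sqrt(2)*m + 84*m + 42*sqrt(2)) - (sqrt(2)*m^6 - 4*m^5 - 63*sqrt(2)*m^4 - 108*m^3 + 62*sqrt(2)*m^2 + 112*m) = -sqrt(2)*m^6 + 2*m^6 + sqrt(2)*m^5 + 14*m^5 - 38*m^4 + 68*sqrt(2)*m^4 - 19*sqrt(2)*m^3 + 46*m^3 - 93*sqrt(2)*m^2 + 68*m^2 - 28*m + 34*sqrt(2)*m + 42*sqrt(2)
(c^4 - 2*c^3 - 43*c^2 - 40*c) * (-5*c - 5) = -5*c^5 + 5*c^4 + 225*c^3 + 415*c^2 + 200*c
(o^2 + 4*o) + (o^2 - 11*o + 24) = 2*o^2 - 7*o + 24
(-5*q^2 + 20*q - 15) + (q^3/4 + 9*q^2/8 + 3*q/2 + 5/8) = q^3/4 - 31*q^2/8 + 43*q/2 - 115/8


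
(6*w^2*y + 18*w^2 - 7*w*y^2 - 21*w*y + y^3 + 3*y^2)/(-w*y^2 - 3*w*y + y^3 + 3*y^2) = (-6*w + y)/y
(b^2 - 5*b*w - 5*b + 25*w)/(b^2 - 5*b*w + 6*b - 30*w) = (b - 5)/(b + 6)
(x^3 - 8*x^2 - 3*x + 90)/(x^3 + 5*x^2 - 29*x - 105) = (x - 6)/(x + 7)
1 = 1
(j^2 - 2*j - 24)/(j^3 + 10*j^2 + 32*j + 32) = (j - 6)/(j^2 + 6*j + 8)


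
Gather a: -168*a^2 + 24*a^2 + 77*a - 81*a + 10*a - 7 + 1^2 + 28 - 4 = -144*a^2 + 6*a + 18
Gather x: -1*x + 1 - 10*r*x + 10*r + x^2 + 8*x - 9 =10*r + x^2 + x*(7 - 10*r) - 8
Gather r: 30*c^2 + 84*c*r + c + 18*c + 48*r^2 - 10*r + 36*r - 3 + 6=30*c^2 + 19*c + 48*r^2 + r*(84*c + 26) + 3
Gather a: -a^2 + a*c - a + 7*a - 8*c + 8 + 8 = -a^2 + a*(c + 6) - 8*c + 16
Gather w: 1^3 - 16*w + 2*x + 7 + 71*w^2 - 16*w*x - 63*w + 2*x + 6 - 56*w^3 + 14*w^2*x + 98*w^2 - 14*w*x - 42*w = -56*w^3 + w^2*(14*x + 169) + w*(-30*x - 121) + 4*x + 14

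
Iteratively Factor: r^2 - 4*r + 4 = (r - 2)*(r - 2)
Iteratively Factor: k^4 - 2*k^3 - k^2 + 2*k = (k - 2)*(k^3 - k) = k*(k - 2)*(k^2 - 1) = k*(k - 2)*(k + 1)*(k - 1)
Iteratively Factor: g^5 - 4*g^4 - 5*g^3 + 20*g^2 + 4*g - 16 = (g - 4)*(g^4 - 5*g^2 + 4) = (g - 4)*(g - 1)*(g^3 + g^2 - 4*g - 4) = (g - 4)*(g - 1)*(g + 1)*(g^2 - 4) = (g - 4)*(g - 2)*(g - 1)*(g + 1)*(g + 2)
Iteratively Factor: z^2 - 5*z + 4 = (z - 4)*(z - 1)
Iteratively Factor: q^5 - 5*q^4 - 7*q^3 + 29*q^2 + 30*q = (q)*(q^4 - 5*q^3 - 7*q^2 + 29*q + 30) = q*(q - 3)*(q^3 - 2*q^2 - 13*q - 10) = q*(q - 5)*(q - 3)*(q^2 + 3*q + 2) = q*(q - 5)*(q - 3)*(q + 2)*(q + 1)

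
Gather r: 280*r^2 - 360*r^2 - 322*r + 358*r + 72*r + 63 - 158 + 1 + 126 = -80*r^2 + 108*r + 32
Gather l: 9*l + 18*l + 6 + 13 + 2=27*l + 21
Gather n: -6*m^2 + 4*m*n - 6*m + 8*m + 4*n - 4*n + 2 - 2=-6*m^2 + 4*m*n + 2*m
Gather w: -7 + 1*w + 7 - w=0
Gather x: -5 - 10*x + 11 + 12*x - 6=2*x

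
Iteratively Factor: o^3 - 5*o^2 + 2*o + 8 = (o - 4)*(o^2 - o - 2) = (o - 4)*(o + 1)*(o - 2)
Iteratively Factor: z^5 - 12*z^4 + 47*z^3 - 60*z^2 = (z)*(z^4 - 12*z^3 + 47*z^2 - 60*z) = z^2*(z^3 - 12*z^2 + 47*z - 60) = z^2*(z - 3)*(z^2 - 9*z + 20) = z^2*(z - 5)*(z - 3)*(z - 4)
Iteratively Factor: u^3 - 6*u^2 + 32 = (u + 2)*(u^2 - 8*u + 16) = (u - 4)*(u + 2)*(u - 4)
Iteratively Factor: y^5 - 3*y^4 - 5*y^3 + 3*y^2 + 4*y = (y)*(y^4 - 3*y^3 - 5*y^2 + 3*y + 4) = y*(y + 1)*(y^3 - 4*y^2 - y + 4) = y*(y + 1)^2*(y^2 - 5*y + 4) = y*(y - 1)*(y + 1)^2*(y - 4)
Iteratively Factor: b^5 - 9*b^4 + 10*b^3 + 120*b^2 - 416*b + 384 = (b - 2)*(b^4 - 7*b^3 - 4*b^2 + 112*b - 192) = (b - 4)*(b - 2)*(b^3 - 3*b^2 - 16*b + 48) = (b - 4)*(b - 2)*(b + 4)*(b^2 - 7*b + 12) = (b - 4)^2*(b - 2)*(b + 4)*(b - 3)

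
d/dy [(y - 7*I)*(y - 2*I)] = 2*y - 9*I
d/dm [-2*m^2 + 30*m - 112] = 30 - 4*m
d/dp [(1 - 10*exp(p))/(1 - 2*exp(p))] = -8*exp(p)/(2*exp(p) - 1)^2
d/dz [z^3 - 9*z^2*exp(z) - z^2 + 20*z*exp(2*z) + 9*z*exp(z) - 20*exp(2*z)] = -9*z^2*exp(z) + 3*z^2 + 40*z*exp(2*z) - 9*z*exp(z) - 2*z - 20*exp(2*z) + 9*exp(z)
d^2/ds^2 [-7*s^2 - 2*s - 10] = -14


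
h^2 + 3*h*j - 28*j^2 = (h - 4*j)*(h + 7*j)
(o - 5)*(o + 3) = o^2 - 2*o - 15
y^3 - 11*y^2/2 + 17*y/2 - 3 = (y - 3)*(y - 2)*(y - 1/2)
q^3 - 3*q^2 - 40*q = q*(q - 8)*(q + 5)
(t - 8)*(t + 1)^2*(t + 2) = t^4 - 4*t^3 - 27*t^2 - 38*t - 16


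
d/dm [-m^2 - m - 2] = -2*m - 1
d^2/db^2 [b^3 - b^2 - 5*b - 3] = 6*b - 2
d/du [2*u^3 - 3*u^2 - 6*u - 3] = 6*u^2 - 6*u - 6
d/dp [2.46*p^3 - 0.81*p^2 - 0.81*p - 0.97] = 7.38*p^2 - 1.62*p - 0.81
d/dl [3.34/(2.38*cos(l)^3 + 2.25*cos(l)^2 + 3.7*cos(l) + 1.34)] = (23.8476*cos(l)^2 + 15.03*cos(l) + 12.358)*sin(l)/(2.38*cos(l)^3 + 2.25*cos(l)^2 + 3.7*cos(l) + 1.34)^2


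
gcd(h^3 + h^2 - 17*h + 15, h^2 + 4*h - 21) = h - 3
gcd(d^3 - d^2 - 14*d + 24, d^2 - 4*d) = 1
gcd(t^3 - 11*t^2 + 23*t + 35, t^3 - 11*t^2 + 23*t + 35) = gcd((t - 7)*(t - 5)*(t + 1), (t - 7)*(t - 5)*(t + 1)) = t^3 - 11*t^2 + 23*t + 35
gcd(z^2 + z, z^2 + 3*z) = z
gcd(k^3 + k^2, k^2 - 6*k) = k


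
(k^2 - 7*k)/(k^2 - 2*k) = (k - 7)/(k - 2)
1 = 1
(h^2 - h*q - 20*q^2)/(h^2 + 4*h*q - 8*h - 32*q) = (h - 5*q)/(h - 8)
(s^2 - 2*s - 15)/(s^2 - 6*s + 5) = (s + 3)/(s - 1)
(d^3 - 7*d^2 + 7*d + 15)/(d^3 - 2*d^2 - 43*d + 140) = (d^2 - 2*d - 3)/(d^2 + 3*d - 28)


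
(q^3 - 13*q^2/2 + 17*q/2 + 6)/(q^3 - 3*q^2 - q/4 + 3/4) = 2*(q - 4)/(2*q - 1)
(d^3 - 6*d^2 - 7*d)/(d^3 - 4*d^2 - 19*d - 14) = d/(d + 2)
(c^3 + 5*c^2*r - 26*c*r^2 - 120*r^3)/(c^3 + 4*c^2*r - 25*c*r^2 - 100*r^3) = (c + 6*r)/(c + 5*r)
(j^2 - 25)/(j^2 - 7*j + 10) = (j + 5)/(j - 2)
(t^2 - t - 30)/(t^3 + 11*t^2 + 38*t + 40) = (t - 6)/(t^2 + 6*t + 8)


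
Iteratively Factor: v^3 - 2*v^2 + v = (v - 1)*(v^2 - v) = (v - 1)^2*(v)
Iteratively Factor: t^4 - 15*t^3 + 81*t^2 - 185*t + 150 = (t - 2)*(t^3 - 13*t^2 + 55*t - 75) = (t - 5)*(t - 2)*(t^2 - 8*t + 15) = (t - 5)^2*(t - 2)*(t - 3)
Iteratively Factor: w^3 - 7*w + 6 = (w + 3)*(w^2 - 3*w + 2) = (w - 1)*(w + 3)*(w - 2)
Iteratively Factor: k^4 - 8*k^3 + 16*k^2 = (k)*(k^3 - 8*k^2 + 16*k) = k*(k - 4)*(k^2 - 4*k) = k*(k - 4)^2*(k)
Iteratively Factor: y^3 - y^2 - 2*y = (y + 1)*(y^2 - 2*y) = (y - 2)*(y + 1)*(y)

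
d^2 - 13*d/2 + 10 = (d - 4)*(d - 5/2)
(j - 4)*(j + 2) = j^2 - 2*j - 8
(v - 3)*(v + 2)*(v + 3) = v^3 + 2*v^2 - 9*v - 18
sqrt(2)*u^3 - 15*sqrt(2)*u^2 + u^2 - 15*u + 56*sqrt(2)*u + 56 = (u - 8)*(u - 7)*(sqrt(2)*u + 1)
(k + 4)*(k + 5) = k^2 + 9*k + 20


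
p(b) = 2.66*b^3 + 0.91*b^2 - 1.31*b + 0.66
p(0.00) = 0.66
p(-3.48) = -95.86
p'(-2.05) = 28.49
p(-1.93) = -12.54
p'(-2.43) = 41.39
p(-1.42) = -3.26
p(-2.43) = -28.95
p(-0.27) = 1.03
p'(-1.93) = 24.90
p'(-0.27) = -1.22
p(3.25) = 97.33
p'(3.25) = 88.89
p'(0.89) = 6.63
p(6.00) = 600.12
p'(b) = 7.98*b^2 + 1.82*b - 1.31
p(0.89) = 2.09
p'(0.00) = -1.31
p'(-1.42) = 12.20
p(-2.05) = -15.75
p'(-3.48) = 89.00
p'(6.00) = 296.89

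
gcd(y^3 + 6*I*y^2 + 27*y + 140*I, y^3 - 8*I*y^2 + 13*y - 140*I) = y^2 - I*y + 20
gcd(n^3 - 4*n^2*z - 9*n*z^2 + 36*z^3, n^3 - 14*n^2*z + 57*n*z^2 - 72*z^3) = -n + 3*z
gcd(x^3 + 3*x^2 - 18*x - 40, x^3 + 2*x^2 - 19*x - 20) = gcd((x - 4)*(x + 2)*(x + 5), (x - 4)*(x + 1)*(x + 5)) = x^2 + x - 20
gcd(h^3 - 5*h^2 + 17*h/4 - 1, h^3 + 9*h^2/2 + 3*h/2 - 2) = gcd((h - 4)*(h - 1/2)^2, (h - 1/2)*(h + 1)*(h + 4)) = h - 1/2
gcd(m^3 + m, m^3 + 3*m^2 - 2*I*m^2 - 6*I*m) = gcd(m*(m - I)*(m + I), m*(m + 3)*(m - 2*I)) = m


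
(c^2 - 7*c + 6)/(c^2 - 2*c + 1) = (c - 6)/(c - 1)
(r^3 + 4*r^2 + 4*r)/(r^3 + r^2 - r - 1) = r*(r^2 + 4*r + 4)/(r^3 + r^2 - r - 1)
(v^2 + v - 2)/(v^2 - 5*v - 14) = (v - 1)/(v - 7)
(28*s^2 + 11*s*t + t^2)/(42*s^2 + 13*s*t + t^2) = (4*s + t)/(6*s + t)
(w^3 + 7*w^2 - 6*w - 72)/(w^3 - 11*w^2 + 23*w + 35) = (w^3 + 7*w^2 - 6*w - 72)/(w^3 - 11*w^2 + 23*w + 35)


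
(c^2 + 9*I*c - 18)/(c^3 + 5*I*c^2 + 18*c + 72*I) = 1/(c - 4*I)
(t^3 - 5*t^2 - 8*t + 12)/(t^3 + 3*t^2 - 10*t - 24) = (t^2 - 7*t + 6)/(t^2 + t - 12)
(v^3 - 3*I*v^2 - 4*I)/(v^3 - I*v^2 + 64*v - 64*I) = (v^3 - 3*I*v^2 - 4*I)/(v^3 - I*v^2 + 64*v - 64*I)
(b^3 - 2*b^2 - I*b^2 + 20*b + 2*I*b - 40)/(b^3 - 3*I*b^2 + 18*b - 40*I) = (b - 2)/(b - 2*I)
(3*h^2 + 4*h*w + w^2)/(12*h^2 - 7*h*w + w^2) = (3*h^2 + 4*h*w + w^2)/(12*h^2 - 7*h*w + w^2)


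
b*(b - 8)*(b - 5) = b^3 - 13*b^2 + 40*b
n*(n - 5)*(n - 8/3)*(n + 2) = n^4 - 17*n^3/3 - 2*n^2 + 80*n/3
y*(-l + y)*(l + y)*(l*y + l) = -l^3*y^2 - l^3*y + l*y^4 + l*y^3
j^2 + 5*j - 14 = (j - 2)*(j + 7)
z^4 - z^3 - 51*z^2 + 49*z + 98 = (z - 7)*(z - 2)*(z + 1)*(z + 7)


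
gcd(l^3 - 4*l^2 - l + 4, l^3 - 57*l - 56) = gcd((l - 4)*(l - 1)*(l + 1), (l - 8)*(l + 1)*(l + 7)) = l + 1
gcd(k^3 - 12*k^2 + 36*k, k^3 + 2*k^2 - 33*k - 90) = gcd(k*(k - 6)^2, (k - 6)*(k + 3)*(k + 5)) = k - 6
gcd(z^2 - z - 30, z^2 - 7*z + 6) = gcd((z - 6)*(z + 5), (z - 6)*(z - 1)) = z - 6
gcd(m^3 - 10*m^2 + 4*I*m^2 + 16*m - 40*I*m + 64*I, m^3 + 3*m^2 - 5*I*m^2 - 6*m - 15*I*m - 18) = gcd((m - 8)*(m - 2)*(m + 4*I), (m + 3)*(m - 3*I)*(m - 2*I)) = 1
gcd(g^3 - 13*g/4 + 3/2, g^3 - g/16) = 1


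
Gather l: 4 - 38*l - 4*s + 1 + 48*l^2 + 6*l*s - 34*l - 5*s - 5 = 48*l^2 + l*(6*s - 72) - 9*s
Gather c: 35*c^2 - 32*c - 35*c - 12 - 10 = 35*c^2 - 67*c - 22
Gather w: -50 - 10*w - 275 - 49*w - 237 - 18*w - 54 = -77*w - 616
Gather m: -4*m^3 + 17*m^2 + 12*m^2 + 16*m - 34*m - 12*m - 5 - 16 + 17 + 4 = -4*m^3 + 29*m^2 - 30*m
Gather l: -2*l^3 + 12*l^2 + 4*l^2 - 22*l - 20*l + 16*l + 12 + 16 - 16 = -2*l^3 + 16*l^2 - 26*l + 12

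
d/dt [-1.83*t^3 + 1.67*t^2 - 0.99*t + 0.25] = -5.49*t^2 + 3.34*t - 0.99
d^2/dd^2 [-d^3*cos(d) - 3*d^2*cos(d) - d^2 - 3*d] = d^3*cos(d) + 6*d^2*sin(d) + 3*d^2*cos(d) + 12*d*sin(d) - 6*d*cos(d) - 6*cos(d) - 2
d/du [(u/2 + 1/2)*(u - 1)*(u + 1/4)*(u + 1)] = 2*u^3 + 15*u^2/8 - 3*u/4 - 5/8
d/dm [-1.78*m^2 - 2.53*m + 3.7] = -3.56*m - 2.53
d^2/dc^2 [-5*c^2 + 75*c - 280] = -10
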